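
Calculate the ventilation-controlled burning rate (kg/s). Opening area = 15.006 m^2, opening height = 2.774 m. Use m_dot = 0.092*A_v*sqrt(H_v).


sqrt(H_v) = 1.6655
m_dot = 0.092 * 15.006 * 1.6655 = 2.2994 kg/s

2.2994 kg/s


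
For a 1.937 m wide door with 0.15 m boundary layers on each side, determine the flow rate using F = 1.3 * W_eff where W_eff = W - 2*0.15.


W_eff = 1.937 - 0.30 = 1.637 m
F = 1.3 * 1.637 = 2.1281 persons/s

2.1281 persons/s


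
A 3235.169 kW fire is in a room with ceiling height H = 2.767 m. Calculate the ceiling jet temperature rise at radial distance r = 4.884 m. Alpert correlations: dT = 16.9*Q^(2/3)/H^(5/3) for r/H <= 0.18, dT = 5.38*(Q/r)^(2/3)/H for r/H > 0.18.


r/H = 4.884 / 2.767 = 1.7651
r/H > 0.18, so dT = 5.38*(Q/r)^(2/3)/H
Q/r = 662.40
(Q/r)^(2/3) = 75.988
dT = 5.38 * 75.988 / 2.767 = 147.75 K

147.75 K


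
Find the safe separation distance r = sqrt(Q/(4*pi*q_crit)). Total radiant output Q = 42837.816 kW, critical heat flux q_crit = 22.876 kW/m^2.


4*pi*q_crit = 287.47
Q/(4*pi*q_crit) = 149.02
r = sqrt(149.02) = 12.207 m

12.207 m


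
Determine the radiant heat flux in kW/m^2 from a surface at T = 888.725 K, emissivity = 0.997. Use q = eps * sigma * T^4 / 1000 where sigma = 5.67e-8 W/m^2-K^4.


T^4 = 6.2383e+11
q = 0.997 * 5.67e-8 * 6.2383e+11 / 1000 = 35.265 kW/m^2

35.265 kW/m^2


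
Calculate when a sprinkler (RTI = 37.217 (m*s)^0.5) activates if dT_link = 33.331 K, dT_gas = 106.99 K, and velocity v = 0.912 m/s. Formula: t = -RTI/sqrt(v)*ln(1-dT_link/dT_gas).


dT_link/dT_gas = 0.31153
ln(1 - 0.31153) = -0.37329
t = -37.217 / sqrt(0.912) * -0.37329 = 14.548 s

14.548 s


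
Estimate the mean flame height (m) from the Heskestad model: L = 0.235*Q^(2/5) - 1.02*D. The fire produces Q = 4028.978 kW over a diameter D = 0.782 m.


Q^(2/5) = 27.674
0.235 * Q^(2/5) = 6.5035
1.02 * D = 0.79764
L = 5.7058 m

5.7058 m


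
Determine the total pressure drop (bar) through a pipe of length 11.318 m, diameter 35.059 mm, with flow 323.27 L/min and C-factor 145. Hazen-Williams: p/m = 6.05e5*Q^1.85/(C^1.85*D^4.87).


Q^1.85 = 43923
C^1.85 = 9966.2
D^4.87 = 3.3356e+07
p/m = 0.079937 bar/m
p_total = 0.079937 * 11.318 = 0.90472 bar

0.90472 bar


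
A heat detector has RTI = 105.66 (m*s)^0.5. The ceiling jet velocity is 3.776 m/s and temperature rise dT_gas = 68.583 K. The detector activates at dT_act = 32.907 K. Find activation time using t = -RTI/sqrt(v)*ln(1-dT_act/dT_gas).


dT_act/dT_gas = 0.47981
ln(1 - 0.47981) = -0.65357
t = -105.66 / sqrt(3.776) * -0.65357 = 35.537 s

35.537 s


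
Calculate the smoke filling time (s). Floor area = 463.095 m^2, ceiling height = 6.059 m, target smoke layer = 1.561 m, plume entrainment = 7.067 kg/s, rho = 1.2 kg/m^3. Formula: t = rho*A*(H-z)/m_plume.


H - z = 4.498 m
t = 1.2 * 463.095 * 4.498 / 7.067 = 353.70 s

353.70 s


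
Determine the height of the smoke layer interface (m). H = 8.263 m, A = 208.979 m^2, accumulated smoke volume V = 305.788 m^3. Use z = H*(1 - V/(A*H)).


V/(A*H) = 0.17708
1 - 0.17708 = 0.82292
z = 8.263 * 0.82292 = 6.7998 m

6.7998 m


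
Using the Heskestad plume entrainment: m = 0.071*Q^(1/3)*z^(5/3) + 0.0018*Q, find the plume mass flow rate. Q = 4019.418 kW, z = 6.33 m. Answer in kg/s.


Q^(1/3) = 15.900
z^(5/3) = 21.661
First term = 0.071 * 15.900 * 21.661 = 24.452
Second term = 0.0018 * 4019.418 = 7.2350
m = 31.687 kg/s

31.687 kg/s


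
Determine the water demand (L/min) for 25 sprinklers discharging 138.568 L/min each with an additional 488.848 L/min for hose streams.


Sprinkler demand = 25 * 138.568 = 3464.2 L/min
Total = 3464.2 + 488.848 = 3953.048 L/min

3953.048 L/min


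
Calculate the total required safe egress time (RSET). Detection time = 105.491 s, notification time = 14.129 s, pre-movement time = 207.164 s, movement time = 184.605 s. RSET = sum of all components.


Total = 105.491 + 14.129 + 207.164 + 184.605 = 511.389 s

511.389 s


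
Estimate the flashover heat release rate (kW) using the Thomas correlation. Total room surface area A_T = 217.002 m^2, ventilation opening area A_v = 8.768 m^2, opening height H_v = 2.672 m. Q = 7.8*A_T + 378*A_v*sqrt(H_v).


7.8*A_T = 1692.6
sqrt(H_v) = 1.6346
378*A_v*sqrt(H_v) = 5417.6
Q = 1692.6 + 5417.6 = 7110.3 kW

7110.3 kW


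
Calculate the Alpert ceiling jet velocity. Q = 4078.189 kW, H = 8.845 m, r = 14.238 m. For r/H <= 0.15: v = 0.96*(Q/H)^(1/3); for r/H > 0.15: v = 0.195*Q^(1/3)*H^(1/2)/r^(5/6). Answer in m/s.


r/H = 14.238 / 8.845 = 1.6097
r/H > 0.15, so v = 0.195*Q^(1/3)*H^(1/2)/r^(5/6)
Q^(1/3) = 15.977
H^(1/2) = 2.9741
r^(5/6) = 9.1455
v = 0.195 * 15.977 * 2.9741 / 9.1455 = 1.0131 m/s

1.0131 m/s


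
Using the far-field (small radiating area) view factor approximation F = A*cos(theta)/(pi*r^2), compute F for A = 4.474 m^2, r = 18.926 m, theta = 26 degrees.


cos(26 deg) = 0.89879
pi*r^2 = 1125.3
F = 4.474 * 0.89879 / 1125.3 = 0.0035735

0.0035735


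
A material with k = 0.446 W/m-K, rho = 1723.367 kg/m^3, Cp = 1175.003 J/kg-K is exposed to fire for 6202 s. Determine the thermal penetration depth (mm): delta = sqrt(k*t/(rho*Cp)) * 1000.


alpha = 0.446 / (1723.367 * 1175.003) = 2.2025e-07 m^2/s
alpha * t = 0.0013660
delta = sqrt(0.0013660) * 1000 = 36.959 mm

36.959 mm


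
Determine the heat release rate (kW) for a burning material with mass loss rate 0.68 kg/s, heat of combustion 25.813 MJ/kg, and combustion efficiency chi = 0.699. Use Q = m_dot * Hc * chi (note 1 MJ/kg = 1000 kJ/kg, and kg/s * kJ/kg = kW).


Hc = 25.813 MJ/kg = 25.813 * 1000 kJ/kg = 25813 kJ/kg
Q = 0.68 kg/s * 25813 kJ/kg * 0.699 = 12269 kW

12269 kW


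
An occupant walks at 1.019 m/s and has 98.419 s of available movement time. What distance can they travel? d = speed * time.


d = 1.019 * 98.419 = 100.29 m

100.29 m


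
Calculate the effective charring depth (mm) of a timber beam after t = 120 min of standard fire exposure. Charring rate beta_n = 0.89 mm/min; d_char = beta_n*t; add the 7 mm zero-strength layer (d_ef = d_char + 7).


d_char = 0.89 * 120 = 106.8 mm
d_ef = 106.8 + 1.0*7 = 113.8 mm

113.8 mm


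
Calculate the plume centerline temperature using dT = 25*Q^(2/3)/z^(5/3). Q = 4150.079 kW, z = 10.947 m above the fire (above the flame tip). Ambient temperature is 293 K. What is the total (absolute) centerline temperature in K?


Q^(2/3) = 258.25
z^(5/3) = 53.971
dT = 25 * 258.25 / 53.971 = 119.62 K
T = 293 + 119.62 = 412.62 K

412.62 K


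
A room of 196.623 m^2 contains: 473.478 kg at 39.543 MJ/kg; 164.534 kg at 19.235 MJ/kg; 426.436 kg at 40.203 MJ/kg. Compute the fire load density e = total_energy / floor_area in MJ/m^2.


Total energy = 473.478*39.543 + 164.534*19.235 + 426.436*40.203
= 18722.74 + 3164.811 + 17144.01
= 39031.56 MJ
e = 39031.56 / 196.623 = 198.51 MJ/m^2

198.51 MJ/m^2


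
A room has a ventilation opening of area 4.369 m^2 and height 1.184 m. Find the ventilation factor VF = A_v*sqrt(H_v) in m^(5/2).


sqrt(H_v) = 1.0881
VF = 4.369 * 1.0881 = 4.7540 m^(5/2)

4.7540 m^(5/2)


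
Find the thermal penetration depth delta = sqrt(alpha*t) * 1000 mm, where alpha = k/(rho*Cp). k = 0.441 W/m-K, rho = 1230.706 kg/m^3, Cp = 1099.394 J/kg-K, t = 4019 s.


alpha = 0.441 / (1230.706 * 1099.394) = 3.2593e-07 m^2/s
alpha * t = 0.0013099
delta = sqrt(0.0013099) * 1000 = 36.193 mm

36.193 mm


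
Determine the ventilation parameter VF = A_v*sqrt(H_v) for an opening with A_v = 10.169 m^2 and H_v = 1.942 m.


sqrt(H_v) = 1.3936
VF = 10.169 * 1.3936 = 14.171 m^(5/2)

14.171 m^(5/2)


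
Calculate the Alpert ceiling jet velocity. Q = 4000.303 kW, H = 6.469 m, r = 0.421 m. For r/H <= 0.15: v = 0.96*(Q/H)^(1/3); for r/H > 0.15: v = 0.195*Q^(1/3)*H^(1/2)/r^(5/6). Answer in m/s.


r/H = 0.421 / 6.469 = 0.065080
r/H <= 0.15, so v = 0.96*(Q/H)^(1/3)
Q/H = 618.38
(Q/H)^(1/3) = 8.5196
v = 0.96 * 8.5196 = 8.1788 m/s

8.1788 m/s


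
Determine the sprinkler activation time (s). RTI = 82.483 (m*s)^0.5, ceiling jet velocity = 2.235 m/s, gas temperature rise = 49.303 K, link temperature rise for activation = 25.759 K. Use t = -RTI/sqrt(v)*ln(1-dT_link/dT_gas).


dT_link/dT_gas = 0.52246
ln(1 - 0.52246) = -0.73911
t = -82.483 / sqrt(2.235) * -0.73911 = 40.779 s

40.779 s


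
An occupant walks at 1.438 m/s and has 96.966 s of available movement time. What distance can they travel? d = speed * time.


d = 1.438 * 96.966 = 139.44 m

139.44 m


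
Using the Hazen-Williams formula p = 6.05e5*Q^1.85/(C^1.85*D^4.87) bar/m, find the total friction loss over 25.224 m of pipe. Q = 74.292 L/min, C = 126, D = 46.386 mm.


Q^1.85 = 2892.3
C^1.85 = 7685.7
D^4.87 = 1.3041e+08
p/m = 0.0017459 bar/m
p_total = 0.0017459 * 25.224 = 0.044037 bar

0.044037 bar


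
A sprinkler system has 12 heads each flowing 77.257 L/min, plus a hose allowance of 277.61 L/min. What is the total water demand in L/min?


Sprinkler demand = 12 * 77.257 = 927.084 L/min
Total = 927.084 + 277.61 = 1204.694 L/min

1204.694 L/min


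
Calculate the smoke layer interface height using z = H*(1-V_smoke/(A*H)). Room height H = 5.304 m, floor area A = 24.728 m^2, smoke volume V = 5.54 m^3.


V/(A*H) = 0.042239
1 - 0.042239 = 0.95776
z = 5.304 * 0.95776 = 5.0800 m

5.0800 m


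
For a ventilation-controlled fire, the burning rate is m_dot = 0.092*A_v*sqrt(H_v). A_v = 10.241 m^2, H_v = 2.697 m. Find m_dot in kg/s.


sqrt(H_v) = 1.6423
m_dot = 0.092 * 10.241 * 1.6423 = 1.5473 kg/s

1.5473 kg/s


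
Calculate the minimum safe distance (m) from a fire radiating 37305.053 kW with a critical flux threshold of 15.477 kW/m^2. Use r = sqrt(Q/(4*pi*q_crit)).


4*pi*q_crit = 194.49
Q/(4*pi*q_crit) = 191.81
r = sqrt(191.81) = 13.850 m

13.850 m


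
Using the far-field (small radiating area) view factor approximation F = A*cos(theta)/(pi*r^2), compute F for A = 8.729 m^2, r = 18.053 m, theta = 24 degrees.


cos(24 deg) = 0.91355
pi*r^2 = 1023.9
F = 8.729 * 0.91355 / 1023.9 = 0.0077884

0.0077884


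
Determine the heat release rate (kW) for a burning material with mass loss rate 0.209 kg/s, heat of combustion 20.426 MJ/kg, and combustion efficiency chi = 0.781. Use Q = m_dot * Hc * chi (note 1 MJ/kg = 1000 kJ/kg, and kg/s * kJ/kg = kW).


Hc = 20.426 MJ/kg = 20.426 * 1000 kJ/kg = 20426 kJ/kg
Q = 0.209 kg/s * 20426 kJ/kg * 0.781 = 3334.1 kW

3334.1 kW


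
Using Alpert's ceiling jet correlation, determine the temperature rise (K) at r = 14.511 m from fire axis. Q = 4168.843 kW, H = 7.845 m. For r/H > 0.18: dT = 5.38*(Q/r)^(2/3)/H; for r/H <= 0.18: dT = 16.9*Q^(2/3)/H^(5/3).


r/H = 14.511 / 7.845 = 1.8497
r/H > 0.18, so dT = 5.38*(Q/r)^(2/3)/H
Q/r = 287.29
(Q/r)^(2/3) = 43.539
dT = 5.38 * 43.539 / 7.845 = 29.859 K

29.859 K


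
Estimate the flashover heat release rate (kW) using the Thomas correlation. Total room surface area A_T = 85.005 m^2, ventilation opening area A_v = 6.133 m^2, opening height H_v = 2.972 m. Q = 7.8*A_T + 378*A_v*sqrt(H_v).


7.8*A_T = 663.039
sqrt(H_v) = 1.7239
378*A_v*sqrt(H_v) = 3996.6
Q = 663.039 + 3996.6 = 4659.6 kW

4659.6 kW


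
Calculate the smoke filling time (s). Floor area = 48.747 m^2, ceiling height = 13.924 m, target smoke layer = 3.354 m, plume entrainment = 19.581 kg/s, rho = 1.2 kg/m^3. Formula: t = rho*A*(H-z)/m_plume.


H - z = 10.57 m
t = 1.2 * 48.747 * 10.57 / 19.581 = 31.577 s

31.577 s


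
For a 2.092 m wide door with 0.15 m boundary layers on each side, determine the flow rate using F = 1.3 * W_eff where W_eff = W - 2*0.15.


W_eff = 2.092 - 0.30 = 1.792 m
F = 1.3 * 1.792 = 2.3296 persons/s

2.3296 persons/s


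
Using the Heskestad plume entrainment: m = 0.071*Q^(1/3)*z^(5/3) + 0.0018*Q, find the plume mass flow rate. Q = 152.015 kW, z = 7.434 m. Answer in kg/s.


Q^(1/3) = 5.3370
z^(5/3) = 28.316
First term = 0.071 * 5.3370 * 28.316 = 10.730
Second term = 0.0018 * 152.015 = 0.27363
m = 11.003 kg/s

11.003 kg/s


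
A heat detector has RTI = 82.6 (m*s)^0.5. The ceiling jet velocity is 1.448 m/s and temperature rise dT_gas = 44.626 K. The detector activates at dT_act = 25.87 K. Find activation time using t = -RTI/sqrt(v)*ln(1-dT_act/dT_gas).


dT_act/dT_gas = 0.57971
ln(1 - 0.57971) = -0.86680
t = -82.6 / sqrt(1.448) * -0.86680 = 59.500 s

59.500 s


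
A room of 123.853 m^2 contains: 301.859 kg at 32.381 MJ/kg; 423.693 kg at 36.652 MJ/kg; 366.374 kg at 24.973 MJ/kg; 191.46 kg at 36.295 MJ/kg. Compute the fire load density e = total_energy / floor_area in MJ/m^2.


Total energy = 301.859*32.381 + 423.693*36.652 + 366.374*24.973 + 191.46*36.295
= 9774.496 + 15529.20 + 9149.458 + 6949.041
= 41402.19 MJ
e = 41402.19 / 123.853 = 334.28 MJ/m^2

334.28 MJ/m^2


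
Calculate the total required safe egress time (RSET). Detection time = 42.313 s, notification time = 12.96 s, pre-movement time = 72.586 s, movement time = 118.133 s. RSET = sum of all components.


Total = 42.313 + 12.96 + 72.586 + 118.133 = 245.992 s

245.992 s


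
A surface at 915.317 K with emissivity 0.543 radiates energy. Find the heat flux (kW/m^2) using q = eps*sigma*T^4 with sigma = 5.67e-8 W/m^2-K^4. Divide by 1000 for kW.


T^4 = 7.0192e+11
q = 0.543 * 5.67e-8 * 7.0192e+11 / 1000 = 21.611 kW/m^2

21.611 kW/m^2


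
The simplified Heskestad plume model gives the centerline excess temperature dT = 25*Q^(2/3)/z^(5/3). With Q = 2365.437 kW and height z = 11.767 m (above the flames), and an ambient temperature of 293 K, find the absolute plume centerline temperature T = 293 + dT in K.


Q^(2/3) = 177.53
z^(5/3) = 60.876
dT = 25 * 177.53 / 60.876 = 72.907 K
T = 293 + 72.907 = 365.91 K

365.91 K


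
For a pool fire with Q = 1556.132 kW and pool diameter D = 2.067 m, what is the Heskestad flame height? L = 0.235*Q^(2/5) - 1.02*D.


Q^(2/5) = 18.916
0.235 * Q^(2/5) = 4.4452
1.02 * D = 2.1083
L = 2.3368 m

2.3368 m


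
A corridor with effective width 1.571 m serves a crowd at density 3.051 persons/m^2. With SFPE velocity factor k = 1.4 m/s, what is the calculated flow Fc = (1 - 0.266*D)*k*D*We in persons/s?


1 - 0.266*D = 1 - 0.266*3.051 = 0.18843
Fs = 0.18843 * 1.4 * 3.051 = 0.80488 persons/(s*m)
Fc = 0.80488 * 1.571 = 1.2645 persons/s

1.2645 persons/s


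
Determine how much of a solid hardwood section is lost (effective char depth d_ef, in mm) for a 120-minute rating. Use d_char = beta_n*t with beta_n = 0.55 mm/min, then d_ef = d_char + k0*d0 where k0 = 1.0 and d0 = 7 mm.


d_char = 0.55 * 120 = 66 mm
d_ef = 66 + 1.0*7 = 73 mm

73 mm


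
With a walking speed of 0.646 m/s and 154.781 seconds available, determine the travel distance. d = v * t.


d = 0.646 * 154.781 = 99.989 m

99.989 m


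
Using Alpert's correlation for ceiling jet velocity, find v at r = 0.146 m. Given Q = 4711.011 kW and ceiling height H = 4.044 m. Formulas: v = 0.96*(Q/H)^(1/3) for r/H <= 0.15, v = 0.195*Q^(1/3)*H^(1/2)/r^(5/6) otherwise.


r/H = 0.146 / 4.044 = 0.036103
r/H <= 0.15, so v = 0.96*(Q/H)^(1/3)
Q/H = 1164.9
(Q/H)^(1/3) = 10.522
v = 0.96 * 10.522 = 10.101 m/s

10.101 m/s


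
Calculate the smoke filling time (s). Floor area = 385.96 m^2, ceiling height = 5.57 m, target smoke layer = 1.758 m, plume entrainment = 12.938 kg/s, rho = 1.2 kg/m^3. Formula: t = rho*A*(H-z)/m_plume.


H - z = 3.812 m
t = 1.2 * 385.96 * 3.812 / 12.938 = 136.46 s

136.46 s


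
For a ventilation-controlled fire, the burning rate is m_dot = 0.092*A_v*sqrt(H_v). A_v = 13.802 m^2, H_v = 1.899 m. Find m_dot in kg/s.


sqrt(H_v) = 1.3780
m_dot = 0.092 * 13.802 * 1.3780 = 1.7498 kg/s

1.7498 kg/s


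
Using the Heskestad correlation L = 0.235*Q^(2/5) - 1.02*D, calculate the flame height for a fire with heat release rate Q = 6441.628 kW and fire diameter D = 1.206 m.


Q^(2/5) = 33.389
0.235 * Q^(2/5) = 7.8463
1.02 * D = 1.2301
L = 6.6162 m

6.6162 m


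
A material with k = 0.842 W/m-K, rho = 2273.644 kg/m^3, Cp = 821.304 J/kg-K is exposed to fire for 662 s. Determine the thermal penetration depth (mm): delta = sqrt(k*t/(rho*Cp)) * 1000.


alpha = 0.842 / (2273.644 * 821.304) = 4.5091e-07 m^2/s
alpha * t = 0.00029850
delta = sqrt(0.00029850) * 1000 = 17.277 mm

17.277 mm


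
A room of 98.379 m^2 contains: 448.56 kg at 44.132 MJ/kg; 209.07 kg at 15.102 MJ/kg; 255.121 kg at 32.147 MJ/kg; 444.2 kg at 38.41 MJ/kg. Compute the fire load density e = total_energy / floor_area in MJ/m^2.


Total energy = 448.56*44.132 + 209.07*15.102 + 255.121*32.147 + 444.2*38.41
= 19795.85 + 3157.375 + 8201.375 + 17061.722
= 48216.32 MJ
e = 48216.32 / 98.379 = 490.11 MJ/m^2

490.11 MJ/m^2


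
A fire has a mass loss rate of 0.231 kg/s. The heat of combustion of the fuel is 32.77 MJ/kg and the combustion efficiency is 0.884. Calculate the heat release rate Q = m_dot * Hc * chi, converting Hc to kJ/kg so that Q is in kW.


Hc = 32.77 MJ/kg = 32.77 * 1000 kJ/kg = 32770 kJ/kg
Q = 0.231 kg/s * 32770 kJ/kg * 0.884 = 6691.8 kW

6691.8 kW


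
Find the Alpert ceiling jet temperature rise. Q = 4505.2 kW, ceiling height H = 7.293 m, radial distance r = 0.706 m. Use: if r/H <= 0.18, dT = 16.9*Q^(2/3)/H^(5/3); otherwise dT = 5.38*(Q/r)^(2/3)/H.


r/H = 0.706 / 7.293 = 0.096805
r/H <= 0.18, so dT = 16.9*Q^(2/3)/H^(5/3)
Q^(2/3) = 272.78
H^(5/3) = 27.427
dT = 16.9 * 272.78 / 27.427 = 168.08 K

168.08 K


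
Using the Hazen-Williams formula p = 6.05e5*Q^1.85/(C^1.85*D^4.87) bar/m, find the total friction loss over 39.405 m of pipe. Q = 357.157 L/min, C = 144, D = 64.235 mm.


Q^1.85 = 52819
C^1.85 = 9839.4
D^4.87 = 6.3657e+08
p/m = 0.0051018 bar/m
p_total = 0.0051018 * 39.405 = 0.20104 bar

0.20104 bar


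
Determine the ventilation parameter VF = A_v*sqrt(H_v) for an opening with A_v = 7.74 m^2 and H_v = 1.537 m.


sqrt(H_v) = 1.2398
VF = 7.74 * 1.2398 = 9.5957 m^(5/2)

9.5957 m^(5/2)


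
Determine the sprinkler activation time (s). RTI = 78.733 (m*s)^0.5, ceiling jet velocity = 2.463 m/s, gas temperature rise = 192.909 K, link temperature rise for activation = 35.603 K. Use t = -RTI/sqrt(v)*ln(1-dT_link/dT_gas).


dT_link/dT_gas = 0.18456
ln(1 - 0.18456) = -0.20403
t = -78.733 / sqrt(2.463) * -0.20403 = 10.236 s

10.236 s


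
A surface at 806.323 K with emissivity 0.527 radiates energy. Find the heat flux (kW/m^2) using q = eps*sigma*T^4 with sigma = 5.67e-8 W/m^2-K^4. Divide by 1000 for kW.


T^4 = 4.2270e+11
q = 0.527 * 5.67e-8 * 4.2270e+11 / 1000 = 12.631 kW/m^2

12.631 kW/m^2


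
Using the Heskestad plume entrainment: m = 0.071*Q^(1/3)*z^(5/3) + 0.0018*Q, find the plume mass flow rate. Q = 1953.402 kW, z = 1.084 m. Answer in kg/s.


Q^(1/3) = 12.501
z^(5/3) = 1.1439
First term = 0.071 * 12.501 * 1.1439 = 1.0152
Second term = 0.0018 * 1953.402 = 3.5161
m = 4.5314 kg/s

4.5314 kg/s


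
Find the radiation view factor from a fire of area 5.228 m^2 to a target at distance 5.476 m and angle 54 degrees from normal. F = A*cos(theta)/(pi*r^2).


cos(54 deg) = 0.58779
pi*r^2 = 94.206
F = 5.228 * 0.58779 / 94.206 = 0.032620

0.032620


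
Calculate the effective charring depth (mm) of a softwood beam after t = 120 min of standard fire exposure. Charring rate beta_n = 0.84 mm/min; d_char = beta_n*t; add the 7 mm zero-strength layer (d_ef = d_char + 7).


d_char = 0.84 * 120 = 100.8 mm
d_ef = 100.8 + 1.0*7 = 107.8 mm

107.8 mm


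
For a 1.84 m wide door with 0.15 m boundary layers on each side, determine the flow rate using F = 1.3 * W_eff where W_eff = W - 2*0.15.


W_eff = 1.84 - 0.30 = 1.54 m
F = 1.3 * 1.54 = 2.002 persons/s

2.002 persons/s


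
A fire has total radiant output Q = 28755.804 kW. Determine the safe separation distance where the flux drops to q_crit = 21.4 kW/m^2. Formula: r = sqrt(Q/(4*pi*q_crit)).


4*pi*q_crit = 268.92
Q/(4*pi*q_crit) = 106.93
r = sqrt(106.93) = 10.341 m

10.341 m


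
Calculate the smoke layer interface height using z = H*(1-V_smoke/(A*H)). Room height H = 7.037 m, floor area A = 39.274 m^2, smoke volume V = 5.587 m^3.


V/(A*H) = 0.020216
1 - 0.020216 = 0.97978
z = 7.037 * 0.97978 = 6.8947 m

6.8947 m


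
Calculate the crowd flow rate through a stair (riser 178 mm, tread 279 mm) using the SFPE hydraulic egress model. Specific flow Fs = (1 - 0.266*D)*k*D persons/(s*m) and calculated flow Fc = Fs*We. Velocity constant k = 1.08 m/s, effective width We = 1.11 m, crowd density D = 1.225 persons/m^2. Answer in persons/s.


1 - 0.266*D = 1 - 0.266*1.225 = 0.67415
Fs = 0.67415 * 1.08 * 1.225 = 0.89190 persons/(s*m)
Fc = 0.89190 * 1.11 = 0.99001 persons/s

0.99001 persons/s


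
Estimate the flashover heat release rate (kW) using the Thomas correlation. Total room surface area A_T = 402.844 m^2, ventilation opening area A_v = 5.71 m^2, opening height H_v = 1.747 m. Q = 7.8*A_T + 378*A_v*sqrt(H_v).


7.8*A_T = 3142.2
sqrt(H_v) = 1.3217
378*A_v*sqrt(H_v) = 2852.8
Q = 3142.2 + 2852.8 = 5995.0 kW

5995.0 kW


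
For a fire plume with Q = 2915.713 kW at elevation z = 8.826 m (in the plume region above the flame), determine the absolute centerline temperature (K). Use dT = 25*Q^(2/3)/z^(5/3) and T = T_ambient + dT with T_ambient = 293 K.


Q^(2/3) = 204.09
z^(5/3) = 37.694
dT = 25 * 204.09 / 37.694 = 135.36 K
T = 293 + 135.36 = 428.36 K

428.36 K


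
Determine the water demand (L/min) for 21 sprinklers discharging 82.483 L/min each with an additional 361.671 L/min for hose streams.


Sprinkler demand = 21 * 82.483 = 1732.143 L/min
Total = 1732.143 + 361.671 = 2093.814 L/min

2093.814 L/min


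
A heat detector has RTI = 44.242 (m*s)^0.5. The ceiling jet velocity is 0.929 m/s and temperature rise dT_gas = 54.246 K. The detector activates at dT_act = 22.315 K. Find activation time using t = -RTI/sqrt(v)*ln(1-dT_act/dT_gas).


dT_act/dT_gas = 0.41137
ln(1 - 0.41137) = -0.52995
t = -44.242 / sqrt(0.929) * -0.52995 = 24.326 s

24.326 s


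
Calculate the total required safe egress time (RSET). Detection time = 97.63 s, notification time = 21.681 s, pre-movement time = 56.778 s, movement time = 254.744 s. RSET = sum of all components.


Total = 97.63 + 21.681 + 56.778 + 254.744 = 430.833 s

430.833 s


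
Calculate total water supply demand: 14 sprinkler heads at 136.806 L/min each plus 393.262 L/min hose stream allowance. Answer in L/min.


Sprinkler demand = 14 * 136.806 = 1915.284 L/min
Total = 1915.284 + 393.262 = 2308.546 L/min

2308.546 L/min


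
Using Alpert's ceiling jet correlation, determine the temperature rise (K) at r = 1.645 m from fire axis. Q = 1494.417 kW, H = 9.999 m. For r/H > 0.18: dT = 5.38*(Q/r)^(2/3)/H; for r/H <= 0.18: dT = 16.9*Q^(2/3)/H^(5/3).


r/H = 1.645 / 9.999 = 0.16452
r/H <= 0.18, so dT = 16.9*Q^(2/3)/H^(5/3)
Q^(2/3) = 130.71
H^(5/3) = 46.408
dT = 16.9 * 130.71 / 46.408 = 47.600 K

47.600 K


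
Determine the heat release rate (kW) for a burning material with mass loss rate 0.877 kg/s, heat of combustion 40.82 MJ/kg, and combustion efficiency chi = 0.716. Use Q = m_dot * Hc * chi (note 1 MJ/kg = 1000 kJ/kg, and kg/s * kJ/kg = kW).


Hc = 40.82 MJ/kg = 40.82 * 1000 kJ/kg = 40820 kJ/kg
Q = 0.877 kg/s * 40820 kJ/kg * 0.716 = 25632 kW

25632 kW


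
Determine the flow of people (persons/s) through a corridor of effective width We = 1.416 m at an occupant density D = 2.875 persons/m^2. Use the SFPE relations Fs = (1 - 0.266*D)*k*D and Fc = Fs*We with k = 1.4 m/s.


1 - 0.266*D = 1 - 0.266*2.875 = 0.23525
Fs = 0.23525 * 1.4 * 2.875 = 0.94688 persons/(s*m)
Fc = 0.94688 * 1.416 = 1.3408 persons/s

1.3408 persons/s


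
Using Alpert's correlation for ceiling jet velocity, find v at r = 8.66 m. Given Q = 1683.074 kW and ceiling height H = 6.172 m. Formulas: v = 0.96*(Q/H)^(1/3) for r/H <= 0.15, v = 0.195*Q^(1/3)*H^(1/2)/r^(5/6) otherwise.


r/H = 8.66 / 6.172 = 1.4031
r/H > 0.15, so v = 0.195*Q^(1/3)*H^(1/2)/r^(5/6)
Q^(1/3) = 11.895
H^(1/2) = 2.4844
r^(5/6) = 6.0432
v = 0.195 * 11.895 * 2.4844 / 6.0432 = 0.95357 m/s

0.95357 m/s


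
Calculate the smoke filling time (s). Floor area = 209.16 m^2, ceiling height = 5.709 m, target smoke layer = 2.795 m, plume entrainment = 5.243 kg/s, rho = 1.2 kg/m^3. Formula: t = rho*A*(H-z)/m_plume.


H - z = 2.914 m
t = 1.2 * 209.16 * 2.914 / 5.243 = 139.50 s

139.50 s


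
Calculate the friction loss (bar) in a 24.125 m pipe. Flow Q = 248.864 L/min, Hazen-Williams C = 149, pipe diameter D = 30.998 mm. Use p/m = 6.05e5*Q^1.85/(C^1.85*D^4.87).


Q^1.85 = 27073
C^1.85 = 10481
D^4.87 = 1.8314e+07
p/m = 0.085329 bar/m
p_total = 0.085329 * 24.125 = 2.0586 bar

2.0586 bar


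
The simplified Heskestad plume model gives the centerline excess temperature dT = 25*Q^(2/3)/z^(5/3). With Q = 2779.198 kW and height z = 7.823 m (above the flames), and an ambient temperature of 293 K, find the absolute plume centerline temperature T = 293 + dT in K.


Q^(2/3) = 197.67
z^(5/3) = 30.829
dT = 25 * 197.67 / 30.829 = 160.30 K
T = 293 + 160.30 = 453.30 K

453.30 K


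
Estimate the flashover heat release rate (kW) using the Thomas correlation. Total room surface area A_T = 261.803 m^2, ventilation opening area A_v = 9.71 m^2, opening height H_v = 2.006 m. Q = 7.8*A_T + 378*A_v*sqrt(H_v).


7.8*A_T = 2042.1
sqrt(H_v) = 1.4163
378*A_v*sqrt(H_v) = 5198.5
Q = 2042.1 + 5198.5 = 7240.5 kW

7240.5 kW


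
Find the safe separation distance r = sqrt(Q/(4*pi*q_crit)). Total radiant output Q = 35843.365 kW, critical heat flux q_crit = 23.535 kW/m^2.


4*pi*q_crit = 295.75
Q/(4*pi*q_crit) = 121.20
r = sqrt(121.20) = 11.009 m

11.009 m


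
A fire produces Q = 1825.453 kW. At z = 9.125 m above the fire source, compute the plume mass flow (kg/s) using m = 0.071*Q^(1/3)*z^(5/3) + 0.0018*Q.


Q^(1/3) = 12.221
z^(5/3) = 39.846
First term = 0.071 * 12.221 * 39.846 = 34.576
Second term = 0.0018 * 1825.453 = 3.2858
m = 37.861 kg/s

37.861 kg/s


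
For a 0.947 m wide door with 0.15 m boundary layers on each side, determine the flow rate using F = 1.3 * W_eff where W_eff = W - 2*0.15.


W_eff = 0.947 - 0.30 = 0.647 m
F = 1.3 * 0.647 = 0.84110 persons/s

0.84110 persons/s


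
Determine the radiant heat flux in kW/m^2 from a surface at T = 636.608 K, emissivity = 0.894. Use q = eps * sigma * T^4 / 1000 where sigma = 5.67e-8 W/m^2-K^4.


T^4 = 1.6424e+11
q = 0.894 * 5.67e-8 * 1.6424e+11 / 1000 = 8.3255 kW/m^2

8.3255 kW/m^2


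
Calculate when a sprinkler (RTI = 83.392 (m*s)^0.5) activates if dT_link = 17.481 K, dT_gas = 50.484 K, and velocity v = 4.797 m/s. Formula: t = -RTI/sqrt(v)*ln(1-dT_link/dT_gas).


dT_link/dT_gas = 0.34627
ln(1 - 0.34627) = -0.42506
t = -83.392 / sqrt(4.797) * -0.42506 = 16.184 s

16.184 s


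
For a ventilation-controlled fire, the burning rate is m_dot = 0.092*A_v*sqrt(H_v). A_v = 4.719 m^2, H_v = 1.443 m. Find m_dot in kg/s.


sqrt(H_v) = 1.2012
m_dot = 0.092 * 4.719 * 1.2012 = 0.52152 kg/s

0.52152 kg/s


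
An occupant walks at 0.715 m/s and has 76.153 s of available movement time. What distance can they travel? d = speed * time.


d = 0.715 * 76.153 = 54.449 m

54.449 m


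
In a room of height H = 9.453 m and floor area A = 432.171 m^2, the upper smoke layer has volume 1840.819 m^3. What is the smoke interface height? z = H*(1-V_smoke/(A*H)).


V/(A*H) = 0.45059
1 - 0.45059 = 0.54941
z = 9.453 * 0.54941 = 5.1935 m

5.1935 m


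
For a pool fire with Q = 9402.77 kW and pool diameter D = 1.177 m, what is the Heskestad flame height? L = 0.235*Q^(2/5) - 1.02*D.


Q^(2/5) = 38.842
0.235 * Q^(2/5) = 9.1279
1.02 * D = 1.2005
L = 7.9273 m

7.9273 m


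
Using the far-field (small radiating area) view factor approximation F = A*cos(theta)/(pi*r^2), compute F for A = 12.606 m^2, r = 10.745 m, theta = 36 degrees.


cos(36 deg) = 0.80902
pi*r^2 = 362.71
F = 12.606 * 0.80902 / 362.71 = 0.028117

0.028117


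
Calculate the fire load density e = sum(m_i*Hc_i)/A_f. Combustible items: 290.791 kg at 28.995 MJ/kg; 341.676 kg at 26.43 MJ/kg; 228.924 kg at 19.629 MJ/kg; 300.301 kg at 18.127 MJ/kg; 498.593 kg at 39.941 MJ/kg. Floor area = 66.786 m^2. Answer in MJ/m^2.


Total energy = 290.791*28.995 + 341.676*26.43 + 228.924*19.629 + 300.301*18.127 + 498.593*39.941
= 8431.485 + 9030.497 + 4493.549 + 5443.556 + 19914.30
= 47313.39 MJ
e = 47313.39 / 66.786 = 708.43 MJ/m^2

708.43 MJ/m^2


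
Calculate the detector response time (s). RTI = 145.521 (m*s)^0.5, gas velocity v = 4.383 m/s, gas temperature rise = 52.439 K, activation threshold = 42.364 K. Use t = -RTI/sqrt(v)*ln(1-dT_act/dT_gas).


dT_act/dT_gas = 0.80787
ln(1 - 0.80787) = -1.6496
t = -145.521 / sqrt(4.383) * -1.6496 = 114.66 s

114.66 s


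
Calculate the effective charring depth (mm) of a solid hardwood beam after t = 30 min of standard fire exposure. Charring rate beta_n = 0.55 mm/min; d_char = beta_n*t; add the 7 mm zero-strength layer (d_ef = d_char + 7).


d_char = 0.55 * 30 = 16.5 mm
d_ef = 16.5 + 1.0*7 = 23.5 mm

23.5 mm


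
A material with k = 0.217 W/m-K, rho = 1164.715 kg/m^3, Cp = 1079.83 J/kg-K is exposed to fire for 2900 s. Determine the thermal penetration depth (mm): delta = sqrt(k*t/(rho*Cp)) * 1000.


alpha = 0.217 / (1164.715 * 1079.83) = 1.7254e-07 m^2/s
alpha * t = 0.00050036
delta = sqrt(0.00050036) * 1000 = 22.369 mm

22.369 mm


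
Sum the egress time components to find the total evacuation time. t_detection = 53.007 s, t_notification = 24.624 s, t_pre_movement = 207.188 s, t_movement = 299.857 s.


Total = 53.007 + 24.624 + 207.188 + 299.857 = 584.676 s

584.676 s


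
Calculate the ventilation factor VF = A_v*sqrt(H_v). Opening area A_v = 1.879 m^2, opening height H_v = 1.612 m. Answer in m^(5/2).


sqrt(H_v) = 1.2696
VF = 1.879 * 1.2696 = 2.3857 m^(5/2)

2.3857 m^(5/2)


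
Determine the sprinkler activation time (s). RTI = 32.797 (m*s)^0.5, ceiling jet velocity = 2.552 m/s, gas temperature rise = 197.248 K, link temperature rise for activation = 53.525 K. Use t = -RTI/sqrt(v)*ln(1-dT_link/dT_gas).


dT_link/dT_gas = 0.27136
ln(1 - 0.27136) = -0.31657
t = -32.797 / sqrt(2.552) * -0.31657 = 6.4993 s

6.4993 s


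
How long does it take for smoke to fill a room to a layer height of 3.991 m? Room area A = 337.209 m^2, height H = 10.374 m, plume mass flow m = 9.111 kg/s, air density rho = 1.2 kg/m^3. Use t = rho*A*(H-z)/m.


H - z = 6.383 m
t = 1.2 * 337.209 * 6.383 / 9.111 = 283.49 s

283.49 s


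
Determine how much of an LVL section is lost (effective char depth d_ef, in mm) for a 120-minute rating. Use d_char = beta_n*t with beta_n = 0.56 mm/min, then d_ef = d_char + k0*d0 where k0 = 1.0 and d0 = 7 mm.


d_char = 0.56 * 120 = 67.2 mm
d_ef = 67.2 + 1.0*7 = 74.2 mm

74.2 mm


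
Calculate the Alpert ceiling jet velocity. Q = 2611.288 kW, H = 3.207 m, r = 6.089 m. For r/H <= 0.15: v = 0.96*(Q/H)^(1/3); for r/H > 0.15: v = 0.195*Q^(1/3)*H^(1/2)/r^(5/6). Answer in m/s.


r/H = 6.089 / 3.207 = 1.8987
r/H > 0.15, so v = 0.195*Q^(1/3)*H^(1/2)/r^(5/6)
Q^(1/3) = 13.771
H^(1/2) = 1.7908
r^(5/6) = 4.5060
v = 0.195 * 13.771 * 1.7908 / 4.5060 = 1.0672 m/s

1.0672 m/s


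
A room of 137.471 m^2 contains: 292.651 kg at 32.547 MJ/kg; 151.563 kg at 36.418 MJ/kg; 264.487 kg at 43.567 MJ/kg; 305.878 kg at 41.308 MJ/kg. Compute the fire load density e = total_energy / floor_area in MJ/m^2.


Total energy = 292.651*32.547 + 151.563*36.418 + 264.487*43.567 + 305.878*41.308
= 9524.912 + 5519.621 + 11522.91 + 12635.21
= 39202.65 MJ
e = 39202.65 / 137.471 = 285.17 MJ/m^2

285.17 MJ/m^2


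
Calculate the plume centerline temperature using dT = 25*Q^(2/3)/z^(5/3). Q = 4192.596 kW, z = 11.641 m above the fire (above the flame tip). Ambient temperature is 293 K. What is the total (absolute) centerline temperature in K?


Q^(2/3) = 260.01
z^(5/3) = 59.793
dT = 25 * 260.01 / 59.793 = 108.71 K
T = 293 + 108.71 = 401.71 K

401.71 K


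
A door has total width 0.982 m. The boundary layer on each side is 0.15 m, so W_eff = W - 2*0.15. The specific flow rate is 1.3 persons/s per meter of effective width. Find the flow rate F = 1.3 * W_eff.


W_eff = 0.982 - 0.30 = 0.682 m
F = 1.3 * 0.682 = 0.88660 persons/s

0.88660 persons/s


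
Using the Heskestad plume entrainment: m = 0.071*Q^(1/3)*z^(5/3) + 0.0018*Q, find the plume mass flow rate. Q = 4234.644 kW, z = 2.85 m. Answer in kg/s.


Q^(1/3) = 16.179
z^(5/3) = 5.7289
First term = 0.071 * 16.179 * 5.7289 = 6.5807
Second term = 0.0018 * 4234.644 = 7.6224
m = 14.203 kg/s

14.203 kg/s


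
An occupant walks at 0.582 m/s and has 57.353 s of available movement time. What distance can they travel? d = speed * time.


d = 0.582 * 57.353 = 33.379 m

33.379 m


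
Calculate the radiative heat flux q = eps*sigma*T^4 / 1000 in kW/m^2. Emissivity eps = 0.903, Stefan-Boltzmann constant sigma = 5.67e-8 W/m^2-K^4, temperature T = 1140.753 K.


T^4 = 1.6934e+12
q = 0.903 * 5.67e-8 * 1.6934e+12 / 1000 = 86.704 kW/m^2

86.704 kW/m^2


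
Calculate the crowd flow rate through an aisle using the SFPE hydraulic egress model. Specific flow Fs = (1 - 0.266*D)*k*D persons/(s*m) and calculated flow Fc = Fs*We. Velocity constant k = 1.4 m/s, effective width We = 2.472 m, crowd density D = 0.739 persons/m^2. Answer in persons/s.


1 - 0.266*D = 1 - 0.266*0.739 = 0.80343
Fs = 0.80343 * 1.4 * 0.739 = 0.83122 persons/(s*m)
Fc = 0.83122 * 2.472 = 2.0548 persons/s

2.0548 persons/s


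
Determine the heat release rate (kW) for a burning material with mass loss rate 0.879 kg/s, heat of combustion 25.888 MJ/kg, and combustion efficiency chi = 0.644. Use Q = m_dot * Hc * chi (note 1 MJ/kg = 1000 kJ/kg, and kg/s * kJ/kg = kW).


Hc = 25.888 MJ/kg = 25.888 * 1000 kJ/kg = 25888 kJ/kg
Q = 0.879 kg/s * 25888 kJ/kg * 0.644 = 14655 kW

14655 kW


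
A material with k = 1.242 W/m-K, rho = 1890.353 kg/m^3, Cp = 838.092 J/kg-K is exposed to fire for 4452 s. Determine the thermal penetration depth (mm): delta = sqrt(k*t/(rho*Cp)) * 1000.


alpha = 1.242 / (1890.353 * 838.092) = 7.8395e-07 m^2/s
alpha * t = 0.0034901
delta = sqrt(0.0034901) * 1000 = 59.077 mm

59.077 mm


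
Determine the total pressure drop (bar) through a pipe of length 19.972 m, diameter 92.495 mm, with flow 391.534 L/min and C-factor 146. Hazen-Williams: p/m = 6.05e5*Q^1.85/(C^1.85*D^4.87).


Q^1.85 = 62607
C^1.85 = 10094
D^4.87 = 3.7583e+09
p/m = 0.00099846 bar/m
p_total = 0.00099846 * 19.972 = 0.019941 bar

0.019941 bar


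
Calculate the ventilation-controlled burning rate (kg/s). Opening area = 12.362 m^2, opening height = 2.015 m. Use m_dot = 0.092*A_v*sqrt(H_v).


sqrt(H_v) = 1.4195
m_dot = 0.092 * 12.362 * 1.4195 = 1.6144 kg/s

1.6144 kg/s


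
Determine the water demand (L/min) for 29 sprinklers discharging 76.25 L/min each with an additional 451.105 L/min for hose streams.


Sprinkler demand = 29 * 76.25 = 2211.25 L/min
Total = 2211.25 + 451.105 = 2662.355 L/min

2662.355 L/min


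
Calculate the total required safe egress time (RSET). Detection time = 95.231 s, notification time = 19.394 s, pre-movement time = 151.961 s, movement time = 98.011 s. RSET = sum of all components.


Total = 95.231 + 19.394 + 151.961 + 98.011 = 364.597 s

364.597 s


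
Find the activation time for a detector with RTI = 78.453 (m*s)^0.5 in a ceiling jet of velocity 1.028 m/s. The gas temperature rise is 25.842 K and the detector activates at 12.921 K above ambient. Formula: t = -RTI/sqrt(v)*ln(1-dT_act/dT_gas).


dT_act/dT_gas = 0.5
ln(1 - 0.5) = -0.69315
t = -78.453 / sqrt(1.028) * -0.69315 = 53.634 s

53.634 s


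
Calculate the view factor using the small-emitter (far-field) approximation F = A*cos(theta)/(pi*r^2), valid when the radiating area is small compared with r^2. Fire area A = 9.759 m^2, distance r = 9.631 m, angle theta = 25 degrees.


cos(25 deg) = 0.90631
pi*r^2 = 291.40
F = 9.759 * 0.90631 / 291.40 = 0.030352

0.030352


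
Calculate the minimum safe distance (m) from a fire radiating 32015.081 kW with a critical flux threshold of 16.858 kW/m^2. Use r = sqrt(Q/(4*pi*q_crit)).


4*pi*q_crit = 211.84
Q/(4*pi*q_crit) = 151.13
r = sqrt(151.13) = 12.293 m

12.293 m


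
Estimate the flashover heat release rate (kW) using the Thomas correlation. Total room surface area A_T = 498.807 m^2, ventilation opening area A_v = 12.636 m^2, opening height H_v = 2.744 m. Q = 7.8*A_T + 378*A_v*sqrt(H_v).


7.8*A_T = 3890.7
sqrt(H_v) = 1.6565
378*A_v*sqrt(H_v) = 7912.1
Q = 3890.7 + 7912.1 = 11803 kW

11803 kW


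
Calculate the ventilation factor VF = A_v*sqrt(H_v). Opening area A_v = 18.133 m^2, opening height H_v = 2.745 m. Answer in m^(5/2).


sqrt(H_v) = 1.6568
VF = 18.133 * 1.6568 = 30.043 m^(5/2)

30.043 m^(5/2)


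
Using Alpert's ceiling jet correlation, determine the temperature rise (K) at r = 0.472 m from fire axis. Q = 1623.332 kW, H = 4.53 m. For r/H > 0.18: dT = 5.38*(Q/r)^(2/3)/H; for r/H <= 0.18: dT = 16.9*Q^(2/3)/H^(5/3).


r/H = 0.472 / 4.53 = 0.10419
r/H <= 0.18, so dT = 16.9*Q^(2/3)/H^(5/3)
Q^(2/3) = 138.12
H^(5/3) = 12.402
dT = 16.9 * 138.12 / 12.402 = 188.22 K

188.22 K


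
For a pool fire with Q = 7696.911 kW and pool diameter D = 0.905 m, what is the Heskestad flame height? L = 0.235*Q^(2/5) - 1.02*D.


Q^(2/5) = 35.853
0.235 * Q^(2/5) = 8.4255
1.02 * D = 0.92310
L = 7.5024 m

7.5024 m


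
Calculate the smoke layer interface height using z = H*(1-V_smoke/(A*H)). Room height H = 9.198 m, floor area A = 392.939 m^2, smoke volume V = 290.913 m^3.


V/(A*H) = 0.080490
1 - 0.080490 = 0.91951
z = 9.198 * 0.91951 = 8.4576 m

8.4576 m


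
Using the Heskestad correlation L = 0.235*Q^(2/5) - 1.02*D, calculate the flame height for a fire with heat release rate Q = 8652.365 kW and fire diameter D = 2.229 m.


Q^(2/5) = 37.571
0.235 * Q^(2/5) = 8.8292
1.02 * D = 2.2736
L = 6.5556 m

6.5556 m


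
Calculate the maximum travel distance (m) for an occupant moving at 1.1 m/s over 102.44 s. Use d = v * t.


d = 1.1 * 102.44 = 112.684 m

112.684 m


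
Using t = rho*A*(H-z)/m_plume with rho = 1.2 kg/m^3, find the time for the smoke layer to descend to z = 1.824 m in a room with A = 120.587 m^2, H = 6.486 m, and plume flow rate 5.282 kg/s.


H - z = 4.662 m
t = 1.2 * 120.587 * 4.662 / 5.282 = 127.72 s

127.72 s


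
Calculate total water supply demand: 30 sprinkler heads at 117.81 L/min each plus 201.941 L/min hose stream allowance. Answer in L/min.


Sprinkler demand = 30 * 117.81 = 3534.3 L/min
Total = 3534.3 + 201.941 = 3736.241 L/min

3736.241 L/min


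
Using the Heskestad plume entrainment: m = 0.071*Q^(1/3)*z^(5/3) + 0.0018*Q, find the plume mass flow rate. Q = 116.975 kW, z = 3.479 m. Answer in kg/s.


Q^(1/3) = 4.8906
z^(5/3) = 7.9877
First term = 0.071 * 4.8906 * 7.9877 = 2.7736
Second term = 0.0018 * 116.975 = 0.21055
m = 2.9842 kg/s

2.9842 kg/s


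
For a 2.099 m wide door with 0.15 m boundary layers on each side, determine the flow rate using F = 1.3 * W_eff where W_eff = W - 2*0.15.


W_eff = 2.099 - 0.30 = 1.799 m
F = 1.3 * 1.799 = 2.3387 persons/s

2.3387 persons/s


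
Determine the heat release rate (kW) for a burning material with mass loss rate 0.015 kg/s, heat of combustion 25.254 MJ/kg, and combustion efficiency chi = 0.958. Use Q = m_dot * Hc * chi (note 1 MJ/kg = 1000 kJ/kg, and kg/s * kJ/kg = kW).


Hc = 25.254 MJ/kg = 25.254 * 1000 kJ/kg = 25254 kJ/kg
Q = 0.015 kg/s * 25254 kJ/kg * 0.958 = 362.90 kW

362.90 kW


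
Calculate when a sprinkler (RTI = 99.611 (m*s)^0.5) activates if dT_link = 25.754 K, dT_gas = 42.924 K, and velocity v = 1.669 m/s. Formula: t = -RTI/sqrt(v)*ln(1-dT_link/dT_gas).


dT_link/dT_gas = 0.59999
ln(1 - 0.59999) = -0.91627
t = -99.611 / sqrt(1.669) * -0.91627 = 70.648 s

70.648 s


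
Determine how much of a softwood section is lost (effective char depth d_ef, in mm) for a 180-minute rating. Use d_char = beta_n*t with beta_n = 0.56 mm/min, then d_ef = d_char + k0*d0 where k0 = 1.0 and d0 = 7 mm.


d_char = 0.56 * 180 = 100.8 mm
d_ef = 100.8 + 1.0*7 = 107.8 mm

107.8 mm


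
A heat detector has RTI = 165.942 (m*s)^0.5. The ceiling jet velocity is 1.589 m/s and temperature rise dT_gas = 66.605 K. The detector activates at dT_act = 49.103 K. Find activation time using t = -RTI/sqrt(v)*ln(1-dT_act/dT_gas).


dT_act/dT_gas = 0.73723
ln(1 - 0.73723) = -1.3365
t = -165.942 / sqrt(1.589) * -1.3365 = 175.93 s

175.93 s
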